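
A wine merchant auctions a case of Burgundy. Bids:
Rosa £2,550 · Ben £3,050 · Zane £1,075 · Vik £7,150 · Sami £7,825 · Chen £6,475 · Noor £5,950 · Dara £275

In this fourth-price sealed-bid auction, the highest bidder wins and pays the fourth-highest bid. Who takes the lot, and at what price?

Sami pays £5,950

Bids in order: 7,825 (Sami) > 7,150 (Vik) > 6,475 (Chen) > 5,950 (Noor) > 3,050 (Ben) > 2,550 (Rosa) > …
Sami wins; payment is bid #4 in the ranking = £5,950.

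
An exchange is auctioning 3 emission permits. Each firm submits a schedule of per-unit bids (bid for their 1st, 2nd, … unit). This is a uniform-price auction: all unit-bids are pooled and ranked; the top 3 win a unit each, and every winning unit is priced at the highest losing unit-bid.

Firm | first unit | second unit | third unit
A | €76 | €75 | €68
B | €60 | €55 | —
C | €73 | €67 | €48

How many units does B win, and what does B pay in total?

B: 0 units, pays €0

Merging the schedules and taking the best 3: 76 (A-1), 75 (A-2), 73 (C-1)
The (k+1)-th unit-bid is €68.
B wins 0 unit(s) at €68 each.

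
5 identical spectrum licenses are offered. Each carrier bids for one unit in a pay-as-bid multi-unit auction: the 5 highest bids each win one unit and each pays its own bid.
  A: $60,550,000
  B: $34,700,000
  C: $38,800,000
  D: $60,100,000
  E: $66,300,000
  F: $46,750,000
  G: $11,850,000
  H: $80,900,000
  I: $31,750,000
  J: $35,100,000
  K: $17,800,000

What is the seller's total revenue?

Total revenue: $314,600,000

Ordering the bids: 80,900,000 (H), 66,300,000 (E), 60,550,000 (A), 60,100,000 (D), 46,750,000 (F), 38,800,000 (C), 35,100,000 (J), …
The 5 highest are H, E, A, D, F.
Total revenue = 80,900,000 + 66,300,000 + 60,550,000 + 60,100,000 + 46,750,000 = $314,600,000.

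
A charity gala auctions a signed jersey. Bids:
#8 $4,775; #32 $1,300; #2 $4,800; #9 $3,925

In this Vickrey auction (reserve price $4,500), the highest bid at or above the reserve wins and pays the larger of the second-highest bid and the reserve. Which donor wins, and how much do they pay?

#2 pays $4,775

Bids in order: 4,800 (#2) > 4,775 (#8) > 3,925 (#9) > 1,300 (#32)
Highest eligible bid: #2 at $4,800.
Second-highest bid $4,775 exceeds the reserve $4,500 → payment $4,775.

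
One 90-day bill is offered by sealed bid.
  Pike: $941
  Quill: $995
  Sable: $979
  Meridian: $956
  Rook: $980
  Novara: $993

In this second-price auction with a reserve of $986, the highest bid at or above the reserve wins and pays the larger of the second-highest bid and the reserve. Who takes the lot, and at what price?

Second-price auction with a reserve of $986: the highest bid at or above the reserve wins and pays the larger of the second-highest bid and the reserve.
Bids ranked: 995 (Quill) > 993 (Novara) > 980 (Rook) > 979 (Sable) > 956 (Meridian) > 941 (Pike)
Quill has the top bid at or above the reserve ($995).
max(second-highest $993, reserve $986) = $993; the reserve does not bind.

Quill pays $993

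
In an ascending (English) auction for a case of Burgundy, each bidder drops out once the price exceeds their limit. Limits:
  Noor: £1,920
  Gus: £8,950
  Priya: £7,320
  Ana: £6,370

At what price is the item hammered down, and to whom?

Limits in order: 8,950 (Gus) > 7,320 (Priya) > 6,370 (Ana) > 1,920 (Noor)
Once the price passes £7,320, only Gus is left; the hammer falls at Priya's limit of £7,320.

Gus wins at £7,320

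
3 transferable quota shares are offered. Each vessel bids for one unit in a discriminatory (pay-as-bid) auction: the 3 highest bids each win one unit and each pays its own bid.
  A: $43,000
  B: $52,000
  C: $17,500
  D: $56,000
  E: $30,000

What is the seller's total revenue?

Total revenue: $151,000

Sorting: 56,000 (D), 52,000 (B), 43,000 (A), 30,000 (E), 17,500 (C)
The 3 highest are D, B, A.
Total revenue = 56,000 + 52,000 + 43,000 = $151,000.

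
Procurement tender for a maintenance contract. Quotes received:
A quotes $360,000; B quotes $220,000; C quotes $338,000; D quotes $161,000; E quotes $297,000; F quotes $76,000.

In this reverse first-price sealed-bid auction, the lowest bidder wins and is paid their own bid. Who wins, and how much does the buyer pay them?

F is paid $76,000

Bids in order: 76,000 (F) < 161,000 (D) < 220,000 (B) < 297,000 (E) < 338,000 (C) < 360,000 (A)
F is lowest → is paid own bid, $76,000.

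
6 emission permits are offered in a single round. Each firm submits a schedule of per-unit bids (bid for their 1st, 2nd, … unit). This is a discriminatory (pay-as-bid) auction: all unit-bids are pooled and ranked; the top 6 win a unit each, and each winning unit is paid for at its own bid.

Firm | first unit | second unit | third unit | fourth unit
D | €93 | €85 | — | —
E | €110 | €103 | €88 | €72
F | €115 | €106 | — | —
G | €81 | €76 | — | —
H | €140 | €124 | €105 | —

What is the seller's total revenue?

Total revenue: €700

Merging the schedules and taking the best 6: 140 (H-1), 124 (H-2), 115 (F-1), 110 (E-1), 106 (F-2), 105 (H-3)
Next rejected bid: €103 (not a price — pay-as-bid).
Each winning unit pays its own bid.
Revenue = 140 + 124 + 115 + 110 + 106 + 105 = €700.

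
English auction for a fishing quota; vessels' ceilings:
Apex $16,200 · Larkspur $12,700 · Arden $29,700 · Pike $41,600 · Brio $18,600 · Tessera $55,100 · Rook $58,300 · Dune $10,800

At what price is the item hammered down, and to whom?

Rule: the price rises until one bidder remains; the winner pays the price at which the last rival dropped out.
Limits ranked: 58,300 (Rook) > 55,100 (Tessera) > 41,600 (Pike) > 29,700 (Arden) > 18,600 (Brio) > 16,200 (Apex) > …
Tessera is the last rival to drop out, at $55,100; Rook remains and wins at that price.

Rook wins at $55,100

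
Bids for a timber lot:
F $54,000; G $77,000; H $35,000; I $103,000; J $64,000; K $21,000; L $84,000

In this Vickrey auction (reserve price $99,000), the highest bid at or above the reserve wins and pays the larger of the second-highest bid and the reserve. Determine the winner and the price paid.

I pays $99,000

Sorting bids: 103,000 (I) > 84,000 (L) > 77,000 (G) > 64,000 (J) > 54,000 (F) > 35,000 (H) > …
I has the top bid at or above the reserve ($103,000).
Second-highest bid $84,000 is below the reserve $99,000, so the reserve binds → payment $99,000.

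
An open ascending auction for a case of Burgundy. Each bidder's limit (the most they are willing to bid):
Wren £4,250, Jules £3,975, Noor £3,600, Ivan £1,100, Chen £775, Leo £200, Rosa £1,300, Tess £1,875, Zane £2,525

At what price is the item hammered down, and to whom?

Ascending (English) auction: the price rises until one bidder remains; the winner pays the price at which the last rival dropped out.
Limits ranked: 4,250 (Wren) > 3,975 (Jules) > 3,600 (Noor) > 2,525 (Zane) > 1,875 (Tess) > 1,300 (Rosa) > …
Bidding ends when Jules exits at £3,975; Wren takes it.

Wren wins at £3,975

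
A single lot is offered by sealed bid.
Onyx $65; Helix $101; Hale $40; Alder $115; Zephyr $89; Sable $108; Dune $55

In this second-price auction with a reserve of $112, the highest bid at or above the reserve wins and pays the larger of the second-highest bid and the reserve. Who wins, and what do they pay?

Alder pays $112

Sorting bids: 115 (Alder) > 108 (Sable) > 101 (Helix) > 89 (Zephyr) > 65 (Onyx) > 55 (Dune) > …
Alder has the top bid at or above the reserve ($115).
max(second-highest $108, reserve $112) = $112.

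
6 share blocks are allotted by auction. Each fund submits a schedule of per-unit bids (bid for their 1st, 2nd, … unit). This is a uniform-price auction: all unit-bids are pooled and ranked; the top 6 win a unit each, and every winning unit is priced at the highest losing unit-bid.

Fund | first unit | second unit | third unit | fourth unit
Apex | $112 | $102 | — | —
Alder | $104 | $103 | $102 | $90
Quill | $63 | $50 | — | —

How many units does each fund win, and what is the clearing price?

Alder 4, Apex 2; clearing price $63

Pooled unit-bids ranked (top 6): 112 (Apex-1), 104 (Alder-1), 103 (Alder-2), 102 (Apex-2), 102 (Alder-3), 90 (Alder-4)
First bid not allocated: $63.
Allocation: Alder 4, Apex 2.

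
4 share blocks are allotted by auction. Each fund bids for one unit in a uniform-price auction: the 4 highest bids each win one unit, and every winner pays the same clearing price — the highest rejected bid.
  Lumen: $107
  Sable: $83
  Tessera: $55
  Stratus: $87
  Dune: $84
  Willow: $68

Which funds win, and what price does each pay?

Ordering the bids: 107 (Lumen), 87 (Stratus), 84 (Dune), 83 (Sable), 68 (Willow), 55 (Tessera)
Top 4: Lumen, Stratus, Dune, Sable.
Clearing price = highest rejected bid = $68.

Lumen, Stratus, Dune, Sable; each pays $68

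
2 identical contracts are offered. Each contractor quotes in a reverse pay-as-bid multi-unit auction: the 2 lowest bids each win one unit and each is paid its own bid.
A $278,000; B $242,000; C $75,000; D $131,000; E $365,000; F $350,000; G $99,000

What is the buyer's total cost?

Total cost: $174,000

Ordering the bids: 75,000 (C), 99,000 (G), 131,000 (D), 242,000 (B), …
Lowest 2: C, G.
Total cost = 75,000 + 99,000 = $174,000.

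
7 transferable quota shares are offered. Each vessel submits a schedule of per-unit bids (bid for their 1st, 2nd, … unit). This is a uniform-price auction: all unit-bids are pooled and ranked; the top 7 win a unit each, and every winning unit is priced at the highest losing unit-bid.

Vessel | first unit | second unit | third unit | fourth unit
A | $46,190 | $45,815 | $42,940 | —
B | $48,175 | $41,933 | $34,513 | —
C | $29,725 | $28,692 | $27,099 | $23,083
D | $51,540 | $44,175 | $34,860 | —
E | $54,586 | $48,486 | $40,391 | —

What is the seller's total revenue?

Total revenue: $300,580

Pooled unit-bids ranked (top 7): 54,586 (E-1), 51,540 (D-1), 48,486 (E-2), 48,175 (B-1), 46,190 (A-1), 45,815 (A-2), 44,175 (D-2)
The (k+1)-th unit-bid is $42,940.
Allocation: A 2, B 1, D 2, E 2. Every unit priced at $42,940.
Revenue = 7 × 42,940 = $300,580.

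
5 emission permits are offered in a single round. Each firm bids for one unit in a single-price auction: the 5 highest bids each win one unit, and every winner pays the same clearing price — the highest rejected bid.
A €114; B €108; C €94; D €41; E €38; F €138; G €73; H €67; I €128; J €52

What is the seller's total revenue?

Ordering the bids: 138 (F), 128 (I), 114 (A), 108 (B), 94 (C), 73 (G), 67 (H), …
The 5 highest are F, I, A, B, C.
Highest unsuccessful bid: €73 → clearing price.
Total revenue = 5 × €73 = €365.

Total revenue: €365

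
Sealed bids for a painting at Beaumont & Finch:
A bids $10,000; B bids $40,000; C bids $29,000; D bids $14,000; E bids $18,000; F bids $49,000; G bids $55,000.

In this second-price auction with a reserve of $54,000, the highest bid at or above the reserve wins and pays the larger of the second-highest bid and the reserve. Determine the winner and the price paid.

G pays $54,000

Rule: the highest bid at or above the reserve wins and pays the larger of the second-highest bid and the reserve.
Sorting bids: 55,000 (G) > 49,000 (F) > 40,000 (B) > 29,000 (C) > 18,000 (E) > 14,000 (D) > …
Highest eligible bid: G at $55,000.
Second-highest bid $49,000 is below the reserve $54,000, so the reserve binds → payment $54,000.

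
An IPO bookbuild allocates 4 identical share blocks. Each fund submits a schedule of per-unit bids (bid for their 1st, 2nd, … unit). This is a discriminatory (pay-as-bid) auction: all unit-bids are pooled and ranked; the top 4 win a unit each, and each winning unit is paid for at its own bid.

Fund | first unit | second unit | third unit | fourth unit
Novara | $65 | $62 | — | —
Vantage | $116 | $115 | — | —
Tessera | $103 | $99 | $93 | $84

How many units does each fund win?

Tessera 2, Vantage 2

Merging the schedules and taking the best 4: 116 (Vantage-1), 115 (Vantage-2), 103 (Tessera-1), 99 (Tessera-2)
Next rejected bid: $93 (not a price — pay-as-bid).
Allocation: Tessera 2, Vantage 2.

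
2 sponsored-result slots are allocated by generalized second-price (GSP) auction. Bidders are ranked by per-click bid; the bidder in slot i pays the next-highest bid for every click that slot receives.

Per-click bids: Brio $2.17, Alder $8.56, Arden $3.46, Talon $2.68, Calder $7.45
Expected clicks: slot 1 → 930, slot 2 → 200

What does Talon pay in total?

Sorting advertisers: $8.56 (Alder) > $7.45 (Calder) > $3.46 (Arden) > …
Talon ranks below slot 2 → no slot, pays nothing.

Talon pays $0.00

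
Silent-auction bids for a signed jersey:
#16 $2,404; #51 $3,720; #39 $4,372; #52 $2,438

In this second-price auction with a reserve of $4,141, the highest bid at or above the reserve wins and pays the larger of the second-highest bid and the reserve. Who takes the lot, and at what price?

Sorting bids: 4,372 (#39) > 3,720 (#51) > 2,438 (#52) > 2,404 (#16)
Highest eligible bid: #39 at $4,372.
max(second-highest $3,720, reserve $4,141) = $4,141.

#39 pays $4,141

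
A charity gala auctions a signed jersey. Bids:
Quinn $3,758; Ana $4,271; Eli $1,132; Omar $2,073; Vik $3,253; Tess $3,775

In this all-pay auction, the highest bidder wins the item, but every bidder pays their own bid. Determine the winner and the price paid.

Sorting bids: 4,271 (Ana) > 3,775 (Tess) > 3,758 (Quinn) > 3,253 (Vik) > 2,073 (Omar) > 1,132 (Eli)
Ana wins with the top bid; all bids are sunk regardless.

Ana pays $4,271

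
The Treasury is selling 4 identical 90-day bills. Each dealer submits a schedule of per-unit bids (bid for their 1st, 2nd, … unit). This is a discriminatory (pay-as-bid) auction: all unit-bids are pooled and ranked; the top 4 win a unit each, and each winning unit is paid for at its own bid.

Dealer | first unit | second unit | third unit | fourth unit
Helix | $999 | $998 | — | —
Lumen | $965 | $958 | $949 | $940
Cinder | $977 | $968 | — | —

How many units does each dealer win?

Merging the schedules and taking the best 4: 999 (Helix-1), 998 (Helix-2), 977 (Cinder-1), 968 (Cinder-2)
Next rejected bid: $965 (not a price — pay-as-bid).
Allocation: Cinder 2, Helix 2.

Cinder 2, Helix 2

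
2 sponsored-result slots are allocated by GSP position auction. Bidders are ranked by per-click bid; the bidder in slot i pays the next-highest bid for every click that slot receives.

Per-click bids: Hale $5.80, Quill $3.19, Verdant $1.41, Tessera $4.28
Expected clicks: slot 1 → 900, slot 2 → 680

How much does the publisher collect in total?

Total revenue: $6021.20

Ranked by bid: $5.80 (Hale) > $4.28 (Tessera) > $3.19 (Quill) > …
Slot 1: Hale pays $4.28 × 900 = $3852.00
Slot 2: Tessera pays $3.19 × 680 = $2169.20
Total = $6021.20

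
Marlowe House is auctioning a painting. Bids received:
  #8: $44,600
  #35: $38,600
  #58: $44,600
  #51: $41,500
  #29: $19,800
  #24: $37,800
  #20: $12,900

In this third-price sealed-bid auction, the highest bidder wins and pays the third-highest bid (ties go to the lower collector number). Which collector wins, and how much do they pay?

Third-price sealed-bid auction: the highest bidder wins and pays the third-highest bid.
Bids in order: 44,600 (#8) > 44,600 (#58) > 41,500 (#51) > 38,600 (#35) > 37,800 (#24) > 19,800 (#29) > …
Tie at $44,600 → #8 wins by tie-break.
#8 is highest; pays the third-highest bid, $41,500.

#8 pays $41,500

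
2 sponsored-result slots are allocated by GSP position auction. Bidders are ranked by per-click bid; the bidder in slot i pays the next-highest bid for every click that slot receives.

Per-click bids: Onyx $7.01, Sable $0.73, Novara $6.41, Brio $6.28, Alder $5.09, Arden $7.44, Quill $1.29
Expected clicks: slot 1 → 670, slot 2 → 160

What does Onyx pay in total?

Sorting advertisers: $7.44 (Arden) > $7.01 (Onyx) > $6.41 (Novara) > …
Onyx holds slot 2 → pays next bid $6.41 × 160 clicks = $1025.60.

Onyx pays $1025.60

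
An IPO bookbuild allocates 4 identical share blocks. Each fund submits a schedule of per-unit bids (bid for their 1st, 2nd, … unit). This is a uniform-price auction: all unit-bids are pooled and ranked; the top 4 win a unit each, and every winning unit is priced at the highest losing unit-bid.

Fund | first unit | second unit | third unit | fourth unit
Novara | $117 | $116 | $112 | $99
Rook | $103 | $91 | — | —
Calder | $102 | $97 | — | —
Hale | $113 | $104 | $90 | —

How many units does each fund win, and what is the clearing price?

Hale 1, Novara 3; clearing price $104

All unit-bids, highest first — top 4: 117 (Novara-1), 116 (Novara-2), 113 (Hale-1), 112 (Novara-3)
First bid not allocated: $104.
Allocation: Hale 1, Novara 3.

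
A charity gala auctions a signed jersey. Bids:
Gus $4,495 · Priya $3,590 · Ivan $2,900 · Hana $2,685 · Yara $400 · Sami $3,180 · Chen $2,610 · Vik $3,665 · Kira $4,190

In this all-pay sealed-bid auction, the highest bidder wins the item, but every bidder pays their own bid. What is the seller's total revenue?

Total revenue: $27,715

Bids in order: 4,495 (Gus) > 4,190 (Kira) > 3,665 (Vik) > 3,590 (Priya) > 3,180 (Sami) > 2,900 (Ivan) > …
Gus wins with the top bid; all bids are sunk regardless.
Every bidder forfeits their bid regardless of winning.
Revenue = 4,495 + 3,590 + 2,900 + 2,685 + 400 + 3,180 + 2,610 + 3,665 + 4,190 = $27,715.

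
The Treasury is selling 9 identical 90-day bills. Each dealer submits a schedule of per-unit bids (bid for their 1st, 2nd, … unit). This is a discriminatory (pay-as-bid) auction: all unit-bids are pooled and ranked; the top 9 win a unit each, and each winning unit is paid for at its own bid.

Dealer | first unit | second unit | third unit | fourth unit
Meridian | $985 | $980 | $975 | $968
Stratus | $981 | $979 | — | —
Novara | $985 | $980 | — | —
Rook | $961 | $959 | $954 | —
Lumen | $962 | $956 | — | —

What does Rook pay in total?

Rook pays $0

All unit-bids, highest first — top 9: 985 (Meridian-1), 985 (Novara-1), 981 (Stratus-1), 980 (Meridian-2), 980 (Novara-2), 979 (Stratus-2), 975 (Meridian-3), 968 (Meridian-4), 962 (Lumen-1)
Next rejected bid: $961 (not a price — pay-as-bid).
Rook wins no units.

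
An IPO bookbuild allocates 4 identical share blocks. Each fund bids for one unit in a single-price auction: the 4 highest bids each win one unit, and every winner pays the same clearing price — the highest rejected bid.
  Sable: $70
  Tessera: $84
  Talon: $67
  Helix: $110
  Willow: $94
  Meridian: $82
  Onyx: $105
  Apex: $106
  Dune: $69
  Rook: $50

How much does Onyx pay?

Bids ranked high→low: 110 (Helix), 106 (Apex), 105 (Onyx), 94 (Willow), 84 (Tessera), 82 (Meridian), …
Winners (4 units): Helix, Apex, Onyx, Willow.
Clearing price = highest rejected bid = $84.
Onyx wins → pays $84.

Onyx pays $84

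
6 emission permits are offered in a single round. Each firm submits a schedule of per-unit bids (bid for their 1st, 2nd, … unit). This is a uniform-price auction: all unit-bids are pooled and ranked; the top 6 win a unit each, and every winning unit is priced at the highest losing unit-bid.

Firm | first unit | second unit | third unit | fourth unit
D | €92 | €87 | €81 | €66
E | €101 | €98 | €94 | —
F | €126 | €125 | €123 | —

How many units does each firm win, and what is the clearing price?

E 3, F 3; clearing price €92

All unit-bids, highest first — top 6: 126 (F-1), 125 (F-2), 123 (F-3), 101 (E-1), 98 (E-2), 94 (E-3)
Highest rejected unit-bid = €92.
Allocation: E 3, F 3.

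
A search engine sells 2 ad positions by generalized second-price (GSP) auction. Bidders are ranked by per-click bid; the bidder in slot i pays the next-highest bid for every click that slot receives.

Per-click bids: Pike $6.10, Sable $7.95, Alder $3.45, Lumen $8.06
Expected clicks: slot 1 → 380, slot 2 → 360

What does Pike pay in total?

Per-click bids in order: $8.06 (Lumen) > $7.95 (Sable) > $6.10 (Pike) > …
Pike ranks below slot 2 → no slot, pays nothing.

Pike pays $0.00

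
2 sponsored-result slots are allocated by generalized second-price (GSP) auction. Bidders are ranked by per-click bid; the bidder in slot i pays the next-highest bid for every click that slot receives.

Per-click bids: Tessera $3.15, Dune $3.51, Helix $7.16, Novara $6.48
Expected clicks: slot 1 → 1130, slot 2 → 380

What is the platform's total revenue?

Total revenue: $8656.20

Per-click bids in order: $7.16 (Helix) > $6.48 (Novara) > $3.51 (Dune) > …
Slot 1: Helix pays $6.48 × 1130 = $7322.40
Slot 2: Novara pays $3.51 × 380 = $1333.80
Total = $8656.20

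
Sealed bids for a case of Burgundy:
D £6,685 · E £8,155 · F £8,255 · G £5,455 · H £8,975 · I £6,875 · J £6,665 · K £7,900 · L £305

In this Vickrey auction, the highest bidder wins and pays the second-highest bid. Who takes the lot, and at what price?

Rule: the highest bidder wins and pays the second-highest bid.
Sorting bids: 8,975 (H) > 8,255 (F) > 8,155 (E) > 7,900 (K) > 6,875 (I) > 6,685 (D) > …
H is highest; pays the second-highest bid, £8,255.

H pays £8,255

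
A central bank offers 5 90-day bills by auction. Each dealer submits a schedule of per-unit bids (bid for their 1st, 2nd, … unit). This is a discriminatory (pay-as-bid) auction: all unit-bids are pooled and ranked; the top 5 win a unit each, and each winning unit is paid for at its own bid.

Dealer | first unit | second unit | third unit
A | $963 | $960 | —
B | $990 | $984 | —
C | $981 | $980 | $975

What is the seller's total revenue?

Total revenue: $4,910

All unit-bids, highest first — top 5: 990 (B-1), 984 (B-2), 981 (C-1), 980 (C-2), 975 (C-3)
Next rejected bid: $963 (not a price — pay-as-bid).
Each winning unit pays its own bid.
Revenue = 990 + 984 + 981 + 980 + 975 = $4,910.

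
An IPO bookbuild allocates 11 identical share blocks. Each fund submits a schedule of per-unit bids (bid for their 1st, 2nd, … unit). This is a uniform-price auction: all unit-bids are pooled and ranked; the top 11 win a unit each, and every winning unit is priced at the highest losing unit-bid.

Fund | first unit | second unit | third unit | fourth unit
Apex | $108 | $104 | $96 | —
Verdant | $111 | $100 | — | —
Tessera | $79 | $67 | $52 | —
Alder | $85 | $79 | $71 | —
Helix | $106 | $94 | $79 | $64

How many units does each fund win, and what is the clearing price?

All unit-bids, highest first — top 11: 111 (Verdant-1), 108 (Apex-1), 106 (Helix-1), 104 (Apex-2), 100 (Verdant-2), 96 (Apex-3), 94 (Helix-2), 85 (Alder-1), 79 (Tessera-1), 79 (Alder-2), 79 (Helix-3)
Highest rejected unit-bid = $71.
Allocation: Alder 2, Apex 3, Helix 3, Tessera 1, Verdant 2.

Alder 2, Apex 3, Helix 3, Tessera 1, Verdant 2; clearing price $71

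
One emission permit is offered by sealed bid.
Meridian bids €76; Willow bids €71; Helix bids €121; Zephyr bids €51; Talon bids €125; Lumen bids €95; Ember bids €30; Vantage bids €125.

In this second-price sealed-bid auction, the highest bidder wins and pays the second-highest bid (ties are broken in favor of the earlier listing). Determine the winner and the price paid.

Second-price sealed-bid auction: the highest bidder wins and pays the second-highest bid.
Bids in order: 125 (Talon) > 125 (Vantage) > 121 (Helix) > 95 (Lumen) > 76 (Meridian) > 71 (Willow) > …
Tie at €125 → Talon wins by tie-break.
Talon is highest; pays the second-highest bid, €125.

Talon pays €125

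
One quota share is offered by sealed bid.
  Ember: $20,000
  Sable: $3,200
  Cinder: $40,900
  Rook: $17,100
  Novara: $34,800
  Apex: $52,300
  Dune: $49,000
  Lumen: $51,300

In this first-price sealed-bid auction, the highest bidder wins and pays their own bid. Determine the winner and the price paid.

Rule: the highest bidder wins and pays their own bid.
Sorting bids: 52,300 (Apex) > 51,300 (Lumen) > 49,000 (Dune) > 40,900 (Cinder) > 34,800 (Novara) > 20,000 (Ember) > …
Apex has the highest bid and pays exactly that: $52,300.

Apex pays $52,300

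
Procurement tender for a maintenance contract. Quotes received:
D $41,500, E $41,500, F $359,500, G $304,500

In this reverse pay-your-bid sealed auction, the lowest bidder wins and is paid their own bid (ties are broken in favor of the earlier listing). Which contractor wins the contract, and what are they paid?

D is paid $41,500

Reverse pay-your-bid sealed auction: the lowest bidder wins and is paid their own bid.
Bids in order: 41,500 (D) < 41,500 (E) < 304,500 (G) < 359,500 (F)
Tie at $41,500 → D wins by tie-break.
First-price: D is paid what they bid, $41,500.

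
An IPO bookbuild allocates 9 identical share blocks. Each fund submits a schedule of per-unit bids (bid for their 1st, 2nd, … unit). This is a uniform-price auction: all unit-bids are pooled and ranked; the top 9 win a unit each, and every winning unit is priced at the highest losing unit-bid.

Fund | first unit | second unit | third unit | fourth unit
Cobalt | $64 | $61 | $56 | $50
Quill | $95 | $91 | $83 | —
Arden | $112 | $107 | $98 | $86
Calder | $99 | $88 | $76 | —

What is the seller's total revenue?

Total revenue: $684

Merging the schedules and taking the best 9: 112 (Arden-1), 107 (Arden-2), 99 (Calder-1), 98 (Arden-3), 95 (Quill-1), 91 (Quill-2), 88 (Calder-2), 86 (Arden-4), 83 (Quill-3)
The (k+1)-th unit-bid is $76.
Allocation: Arden 4, Calder 2, Quill 3. Every unit priced at $76.
Revenue = 9 × 76 = $684.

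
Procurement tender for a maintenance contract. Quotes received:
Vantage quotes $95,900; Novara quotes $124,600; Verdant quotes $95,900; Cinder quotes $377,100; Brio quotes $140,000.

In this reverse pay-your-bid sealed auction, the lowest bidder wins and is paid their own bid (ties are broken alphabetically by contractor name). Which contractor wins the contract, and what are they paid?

Bids in order: 95,900 (Vantage) < 95,900 (Verdant) < 124,600 (Novara) < 140,000 (Brio) < 377,100 (Cinder)
Tie at $95,900 → Vantage wins by tie-break.
Vantage is lowest → is paid own bid, $95,900.

Vantage is paid $95,900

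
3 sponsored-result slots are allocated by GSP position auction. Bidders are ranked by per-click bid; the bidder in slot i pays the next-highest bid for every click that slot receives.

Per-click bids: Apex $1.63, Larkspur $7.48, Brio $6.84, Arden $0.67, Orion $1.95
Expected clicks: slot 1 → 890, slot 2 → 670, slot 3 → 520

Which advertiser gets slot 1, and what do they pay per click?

Per-click bids in order: $7.48 (Larkspur) > $6.84 (Brio) > $1.95 (Orion) > $1.63 (Apex) > …
Slot 1 goes to the first-ranked bidder, Larkspur, who pays the next bid down: $6.84/click.

Larkspur; $6.84 per click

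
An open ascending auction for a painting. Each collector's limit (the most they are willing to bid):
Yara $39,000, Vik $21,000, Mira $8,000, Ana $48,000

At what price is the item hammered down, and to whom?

Ana wins at $39,000

Sorting limits: 48,000 (Ana) > 39,000 (Yara) > 21,000 (Vik) > 8,000 (Mira)
Once the price passes $39,000, only Ana is left; the hammer falls at Yara's limit of $39,000.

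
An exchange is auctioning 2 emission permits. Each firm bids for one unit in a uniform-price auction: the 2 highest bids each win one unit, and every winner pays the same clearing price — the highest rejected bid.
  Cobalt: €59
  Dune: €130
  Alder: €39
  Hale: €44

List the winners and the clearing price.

Bids ranked high→low: 130 (Dune), 59 (Cobalt), 44 (Hale), 39 (Alder)
The 2 highest are Dune, Cobalt.
Clearing price = highest rejected bid = €44.

Dune, Cobalt; each pays €44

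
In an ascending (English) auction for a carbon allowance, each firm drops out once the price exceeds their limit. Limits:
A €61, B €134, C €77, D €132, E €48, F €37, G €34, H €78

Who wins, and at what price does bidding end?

B wins at €132

Rule: the price rises until one bidder remains; the winner pays the price at which the last rival dropped out.
Limits ranked: 134 (B) > 132 (D) > 78 (H) > 77 (C) > 61 (A) > 48 (E) > …
Bidding ends when D exits at €132; B takes it.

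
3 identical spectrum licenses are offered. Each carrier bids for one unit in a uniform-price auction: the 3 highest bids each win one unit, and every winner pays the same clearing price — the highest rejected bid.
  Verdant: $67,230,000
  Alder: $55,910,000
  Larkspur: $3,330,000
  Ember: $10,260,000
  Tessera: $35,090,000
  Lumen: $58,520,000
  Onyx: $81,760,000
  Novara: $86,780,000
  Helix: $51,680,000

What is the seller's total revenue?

Ordering the bids: 86,780,000 (Novara), 81,760,000 (Onyx), 67,230,000 (Verdant), 58,520,000 (Lumen), 55,910,000 (Alder), …
The 3 highest are Novara, Onyx, Verdant.
First losing bid is Lumen's $58,520,000, which sets the uniform price.
Total revenue = 3 × $58,520,000 = $175,560,000.

Total revenue: $175,560,000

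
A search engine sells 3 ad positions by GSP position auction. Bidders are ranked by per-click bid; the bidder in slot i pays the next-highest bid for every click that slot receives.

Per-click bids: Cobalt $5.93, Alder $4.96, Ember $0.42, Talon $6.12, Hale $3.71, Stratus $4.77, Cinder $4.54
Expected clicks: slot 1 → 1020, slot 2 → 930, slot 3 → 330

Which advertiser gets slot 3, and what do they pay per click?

Alder; $4.77 per click

Per-click bids in order: $6.12 (Talon) > $5.93 (Cobalt) > $4.96 (Alder) > $4.77 (Stratus) > …
Slot 3 goes to the third-ranked bidder, Alder, who pays the next bid down: $4.77/click.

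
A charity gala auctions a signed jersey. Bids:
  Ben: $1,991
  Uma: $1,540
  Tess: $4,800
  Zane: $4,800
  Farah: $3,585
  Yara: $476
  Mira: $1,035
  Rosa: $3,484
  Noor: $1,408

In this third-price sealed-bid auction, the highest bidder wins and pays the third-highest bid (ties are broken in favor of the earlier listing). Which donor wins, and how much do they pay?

Tess pays $3,585

Rule: the highest bidder wins and pays the third-highest bid.
Bids ranked: 4,800 (Tess) > 4,800 (Zane) > 3,585 (Farah) > 3,484 (Rosa) > 1,991 (Ben) > 1,540 (Uma) > …
Tess and Zane tie at $4,800; tie-break gives it to Tess.
Tess wins; payment is bid #3 in the ranking = $3,585.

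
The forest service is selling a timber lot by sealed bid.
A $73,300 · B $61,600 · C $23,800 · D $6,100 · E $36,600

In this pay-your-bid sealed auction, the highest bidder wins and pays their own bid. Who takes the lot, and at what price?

A pays $73,300

Sorting bids: 73,300 (A) > 61,600 (B) > 36,600 (E) > 23,800 (C) > 6,100 (D)
A is highest → pays own bid, $73,300.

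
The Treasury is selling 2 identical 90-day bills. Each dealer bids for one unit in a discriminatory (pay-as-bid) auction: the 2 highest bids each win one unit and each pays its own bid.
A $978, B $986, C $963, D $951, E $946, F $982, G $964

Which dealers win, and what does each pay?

B $986, F $982

Ordering the bids: 986 (B), 982 (F), 978 (A), 964 (G), …
Top 2: B, F.
Each winner pays its own bid: B $986, F $982.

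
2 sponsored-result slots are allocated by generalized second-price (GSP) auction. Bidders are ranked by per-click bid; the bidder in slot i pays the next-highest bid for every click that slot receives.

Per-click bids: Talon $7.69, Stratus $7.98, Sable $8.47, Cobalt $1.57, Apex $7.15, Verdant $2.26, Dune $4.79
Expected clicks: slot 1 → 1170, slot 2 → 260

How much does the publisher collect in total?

Total revenue: $11336.00

Per-click bids in order: $8.47 (Sable) > $7.98 (Stratus) > $7.69 (Talon) > …
Slot 1: Sable pays $7.98 × 1170 = $9336.60
Slot 2: Stratus pays $7.69 × 260 = $1999.40
Total = $11336.00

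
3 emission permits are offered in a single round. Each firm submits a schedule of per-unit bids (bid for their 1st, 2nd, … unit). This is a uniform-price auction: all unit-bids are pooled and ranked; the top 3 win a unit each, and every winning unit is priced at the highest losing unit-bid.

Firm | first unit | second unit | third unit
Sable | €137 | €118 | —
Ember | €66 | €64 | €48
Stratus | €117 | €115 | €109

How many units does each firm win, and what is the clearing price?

Merging the schedules and taking the best 3: 137 (Sable-1), 118 (Sable-2), 117 (Stratus-1)
First bid not allocated: €115.
Allocation: Sable 2, Stratus 1.

Sable 2, Stratus 1; clearing price €115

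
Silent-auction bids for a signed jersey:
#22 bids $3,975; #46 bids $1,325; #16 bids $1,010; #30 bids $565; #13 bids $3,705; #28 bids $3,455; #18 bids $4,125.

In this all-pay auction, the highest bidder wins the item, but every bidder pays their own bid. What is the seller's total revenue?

Total revenue: $18,160

All-pay auction: the highest bidder wins the item, but every bidder pays their own bid.
Bids in order: 4,125 (#18) > 3,975 (#22) > 3,705 (#13) > 3,455 (#28) > 1,325 (#46) > 1,010 (#16) > …
Every bidder forfeits their bid regardless of winning.
Revenue = 3,975 + 1,325 + 1,010 + 565 + 3,705 + 3,455 + 4,125 = $18,160.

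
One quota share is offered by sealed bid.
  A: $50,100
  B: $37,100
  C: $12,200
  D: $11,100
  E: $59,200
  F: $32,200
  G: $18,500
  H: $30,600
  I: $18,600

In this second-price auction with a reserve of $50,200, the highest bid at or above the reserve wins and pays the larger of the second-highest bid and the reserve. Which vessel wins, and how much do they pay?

E pays $50,200

Sorting bids: 59,200 (E) > 50,100 (A) > 37,100 (B) > 32,200 (F) > 30,600 (H) > 18,600 (I) > …
E has the top bid at or above the reserve ($59,200).
max(second-highest $50,100, reserve $50,200) = $50,200.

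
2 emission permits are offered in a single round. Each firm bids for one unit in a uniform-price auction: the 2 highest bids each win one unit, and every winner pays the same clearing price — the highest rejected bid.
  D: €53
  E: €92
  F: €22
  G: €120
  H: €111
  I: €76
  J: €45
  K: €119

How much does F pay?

Sorting: 120 (G), 119 (K), 111 (H), 92 (E), …
Top 2: G, K.
Highest unsuccessful bid: €111 → clearing price.
F does not win → pays €0.

F pays €0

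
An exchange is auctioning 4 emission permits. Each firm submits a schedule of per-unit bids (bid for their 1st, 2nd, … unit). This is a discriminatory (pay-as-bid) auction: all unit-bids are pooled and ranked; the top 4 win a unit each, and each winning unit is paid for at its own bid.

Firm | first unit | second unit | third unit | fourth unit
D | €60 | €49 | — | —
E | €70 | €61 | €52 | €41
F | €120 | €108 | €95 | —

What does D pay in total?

D pays €0

All unit-bids, highest first — top 4: 120 (F-1), 108 (F-2), 95 (F-3), 70 (E-1)
Next rejected bid: €61 (not a price — pay-as-bid).
D wins no units.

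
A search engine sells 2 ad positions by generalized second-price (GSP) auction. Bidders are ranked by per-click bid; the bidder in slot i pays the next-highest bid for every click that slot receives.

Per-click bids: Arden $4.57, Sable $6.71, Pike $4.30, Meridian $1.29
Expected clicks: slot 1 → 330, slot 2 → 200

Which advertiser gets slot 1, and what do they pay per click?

Per-click bids in order: $6.71 (Sable) > $4.57 (Arden) > $4.30 (Pike) > …
Slot 1 goes to the first-ranked bidder, Sable, who pays the next bid down: $4.57/click.

Sable; $4.57 per click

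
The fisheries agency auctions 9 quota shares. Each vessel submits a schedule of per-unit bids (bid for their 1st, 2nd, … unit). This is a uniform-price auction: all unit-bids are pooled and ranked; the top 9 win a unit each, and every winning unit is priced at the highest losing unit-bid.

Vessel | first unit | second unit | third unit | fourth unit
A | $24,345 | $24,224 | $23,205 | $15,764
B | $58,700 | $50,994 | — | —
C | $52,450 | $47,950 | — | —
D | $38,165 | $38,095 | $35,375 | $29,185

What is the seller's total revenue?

Pooled unit-bids ranked (top 9): 58,700 (B-1), 52,450 (C-1), 50,994 (B-2), 47,950 (C-2), 38,165 (D-1), 38,095 (D-2), 35,375 (D-3), 29,185 (D-4), 24,345 (A-1)
Highest rejected unit-bid = $24,224.
Allocation: A 1, B 2, C 2, D 4. Every unit priced at $24,224.
Revenue = 9 × 24,224 = $218,016.

Total revenue: $218,016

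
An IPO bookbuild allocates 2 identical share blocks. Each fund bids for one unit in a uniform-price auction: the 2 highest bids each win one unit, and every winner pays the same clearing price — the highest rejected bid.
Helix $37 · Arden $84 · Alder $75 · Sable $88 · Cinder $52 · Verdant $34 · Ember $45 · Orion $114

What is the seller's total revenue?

Sorting: 114 (Orion), 88 (Sable), 84 (Arden), 75 (Alder), …
The 2 highest are Orion, Sable.
First losing bid is Arden's $84, which sets the uniform price.
Total revenue = 2 × $84 = $168.

Total revenue: $168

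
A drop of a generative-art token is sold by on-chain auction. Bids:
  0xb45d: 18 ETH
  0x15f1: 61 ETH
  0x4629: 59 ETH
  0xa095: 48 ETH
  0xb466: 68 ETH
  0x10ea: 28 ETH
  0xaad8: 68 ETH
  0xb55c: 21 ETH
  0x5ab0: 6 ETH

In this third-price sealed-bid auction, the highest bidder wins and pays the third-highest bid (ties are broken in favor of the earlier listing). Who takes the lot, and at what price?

Rule: the highest bidder wins and pays the third-highest bid.
Bids ranked: 68 (0xb466) > 68 (0xaad8) > 61 (0x15f1) > 59 (0x4629) > 48 (0xa095) > 28 (0x10ea) > …
Tie at 68 ETH → 0xb466 wins by tie-break.
0xb466 wins; payment is bid #3 in the ranking = 61 ETH.

0xb466 pays 61 ETH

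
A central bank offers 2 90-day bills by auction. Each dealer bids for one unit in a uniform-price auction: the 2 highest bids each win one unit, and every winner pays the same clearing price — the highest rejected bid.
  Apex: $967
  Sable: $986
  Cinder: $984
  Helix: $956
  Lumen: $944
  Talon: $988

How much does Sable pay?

Sorting: 988 (Talon), 986 (Sable), 984 (Cinder), 967 (Apex), …
Winners (2 units): Talon, Sable.
Highest unsuccessful bid: $984 → clearing price.
Sable wins → pays $984.

Sable pays $984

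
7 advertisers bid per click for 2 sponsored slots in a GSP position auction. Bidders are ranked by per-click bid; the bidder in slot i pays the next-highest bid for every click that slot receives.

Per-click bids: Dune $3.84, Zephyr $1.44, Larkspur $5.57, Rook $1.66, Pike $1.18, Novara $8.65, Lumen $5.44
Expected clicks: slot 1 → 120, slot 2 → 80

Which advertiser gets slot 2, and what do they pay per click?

Per-click bids in order: $8.65 (Novara) > $5.57 (Larkspur) > $5.44 (Lumen) > …
Slot 2 goes to the second-ranked bidder, Larkspur, who pays the next bid down: $5.44/click.

Larkspur; $5.44 per click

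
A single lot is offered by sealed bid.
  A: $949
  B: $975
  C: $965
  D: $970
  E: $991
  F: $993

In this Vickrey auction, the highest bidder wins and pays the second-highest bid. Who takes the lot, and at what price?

F pays $991

Bids ranked: 993 (F) > 991 (E) > 975 (B) > 970 (D) > 965 (C) > 949 (A)
Second-price: F pays E's bid of $991.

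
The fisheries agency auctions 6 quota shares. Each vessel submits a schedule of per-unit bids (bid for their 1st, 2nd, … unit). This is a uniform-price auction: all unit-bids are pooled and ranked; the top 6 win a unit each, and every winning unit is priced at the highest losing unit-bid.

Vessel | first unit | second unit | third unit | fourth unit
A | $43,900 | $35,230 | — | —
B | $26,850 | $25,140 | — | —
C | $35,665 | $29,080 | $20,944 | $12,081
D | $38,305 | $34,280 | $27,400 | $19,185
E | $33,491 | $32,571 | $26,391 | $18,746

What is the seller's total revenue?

Total revenue: $195,426

Pooled unit-bids ranked (top 6): 43,900 (A-1), 38,305 (D-1), 35,665 (C-1), 35,230 (A-2), 34,280 (D-2), 33,491 (E-1)
The (k+1)-th unit-bid is $32,571.
Allocation: A 2, C 1, D 2, E 1. Every unit priced at $32,571.
Revenue = 6 × 32,571 = $195,426.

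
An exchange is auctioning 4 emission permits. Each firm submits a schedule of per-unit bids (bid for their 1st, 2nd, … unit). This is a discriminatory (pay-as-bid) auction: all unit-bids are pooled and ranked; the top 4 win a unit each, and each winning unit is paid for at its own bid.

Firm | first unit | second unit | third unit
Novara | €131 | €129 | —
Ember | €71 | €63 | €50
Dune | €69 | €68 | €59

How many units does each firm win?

Dune 1, Ember 1, Novara 2

All unit-bids, highest first — top 4: 131 (Novara-1), 129 (Novara-2), 71 (Ember-1), 69 (Dune-1)
Next rejected bid: €68 (not a price — pay-as-bid).
Allocation: Dune 1, Ember 1, Novara 2.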